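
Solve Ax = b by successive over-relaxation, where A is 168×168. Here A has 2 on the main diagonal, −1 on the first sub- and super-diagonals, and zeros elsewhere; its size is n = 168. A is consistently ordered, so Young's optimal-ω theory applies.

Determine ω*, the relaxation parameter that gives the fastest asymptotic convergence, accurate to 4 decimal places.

ρ_J = max_k |cos(kπ/169)| = cos(π/169) = 0.9998
√(1−ρ_J²) = |sin(π/169)| = 0.01859
Then 2/(1+√(1−ρ_J²)) = 2/(1+0.01859); ω* = 2/1.01859 = 1.9635.
[ρ_SOR] ω* − 1 = 0.9635.

ω* = 1.9635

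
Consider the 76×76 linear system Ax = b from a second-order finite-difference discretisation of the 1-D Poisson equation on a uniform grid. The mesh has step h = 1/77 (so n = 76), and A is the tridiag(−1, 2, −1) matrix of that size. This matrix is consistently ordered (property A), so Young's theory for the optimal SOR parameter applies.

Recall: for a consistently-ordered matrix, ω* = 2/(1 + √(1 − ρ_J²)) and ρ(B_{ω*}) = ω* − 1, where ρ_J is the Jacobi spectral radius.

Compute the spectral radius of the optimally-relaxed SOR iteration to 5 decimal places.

n=76: λ(B_J) = 1 − λ(A)/2 = cos(kπ/77); k=1 gives ρ_J = 0.99917.
1 − cos²(π/77) = sin²(π/77) ⇒ √(1−ρ_J²) = sin(π/77) = 0.040789.
Young: ω* = 2/(1+√(1−ρ_J²)) = 2/(1+0.040789) = 2/1.040789 = 1.92162.
Hence ρ(B_{ω*}) = 1.92162 − 1 = 0.92162.

ρ_SOR = 0.92162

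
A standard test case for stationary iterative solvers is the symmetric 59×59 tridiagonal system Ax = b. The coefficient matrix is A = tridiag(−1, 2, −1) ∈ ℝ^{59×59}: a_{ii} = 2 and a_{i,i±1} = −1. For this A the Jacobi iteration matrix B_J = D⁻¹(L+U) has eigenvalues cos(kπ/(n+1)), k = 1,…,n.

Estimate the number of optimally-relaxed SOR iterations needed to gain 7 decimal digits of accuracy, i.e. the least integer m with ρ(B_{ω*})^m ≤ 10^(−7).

m = 154

[ρ_J] n=59: ρ(B_J) = cos(π/(n+1)) = cos(π/60) = 0.9986295.
√(1−ρ_J²) = |sin(π/60)| = 0.0523360
Then 2/(1+√(1−ρ_J²)) = 2/(1+0.0523360); ω* = 2/1.0523360 = 1.9005337.
ρ(B_{ω*}) = ω*−1 = 0.9005337
7·ln10 = 16.1181; −ln(0.9005337) = 0.104768; m = ⌈16.1181/0.104768⌉ = ⌈153.846⌉ = 154.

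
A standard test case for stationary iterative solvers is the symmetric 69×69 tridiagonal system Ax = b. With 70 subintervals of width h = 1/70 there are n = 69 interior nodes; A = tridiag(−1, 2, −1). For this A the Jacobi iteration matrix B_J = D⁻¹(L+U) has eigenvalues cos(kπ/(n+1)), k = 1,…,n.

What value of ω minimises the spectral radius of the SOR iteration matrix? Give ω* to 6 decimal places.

spectrum of D⁻¹(L+U) = {cos(kπ/70) : 1≤k≤69}; ρ_J = cos(π/70) = 0.998993.
√(1−ρ_J²) simplifies to sin(π/70) = 0.0448648.
Young: ω* = 2/(1+√(1−ρ_J²)) = 2/(1+0.0448648) = 2/1.0448648 = 1.914123.
Hence ρ(B_{ω*}) = 1.914123 − 1 = 0.914123.

ω* = 1.914123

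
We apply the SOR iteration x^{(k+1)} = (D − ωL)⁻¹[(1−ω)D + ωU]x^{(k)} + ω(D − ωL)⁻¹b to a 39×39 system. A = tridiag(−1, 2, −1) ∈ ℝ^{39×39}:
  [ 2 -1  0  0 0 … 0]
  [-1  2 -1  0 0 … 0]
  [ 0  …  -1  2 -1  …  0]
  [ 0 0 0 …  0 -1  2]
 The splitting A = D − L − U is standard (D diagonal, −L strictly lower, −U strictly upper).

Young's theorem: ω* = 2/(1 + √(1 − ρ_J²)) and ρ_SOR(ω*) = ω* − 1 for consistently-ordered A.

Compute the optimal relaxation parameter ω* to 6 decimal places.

spectrum of D⁻¹(L+U) = {cos(kπ/40) : 1≤k≤39}; ρ_J = cos(π/40) = 0.996917.
1 − cos²(π/40) = sin²(π/40) ⇒ √(1−ρ_J²) = sin(π/40) = 0.0784591.
Then 2/(1+√(1−ρ_J²)) = 2/(1+0.0784591); ω* = 2/1.0784591 = 1.854498.
ρ_SOR = ω* − 1 ≈ 0.854498.

ω* = 1.854498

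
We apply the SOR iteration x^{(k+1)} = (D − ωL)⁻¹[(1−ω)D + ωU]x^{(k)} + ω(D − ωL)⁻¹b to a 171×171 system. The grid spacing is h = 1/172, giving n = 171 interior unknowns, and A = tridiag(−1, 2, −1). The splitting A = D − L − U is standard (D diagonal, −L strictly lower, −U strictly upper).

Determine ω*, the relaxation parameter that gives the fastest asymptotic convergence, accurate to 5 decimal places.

ω* = 1.96413

[ρ_J] n=171: ρ(B_J) = cos(π/(n+1)) = cos(π/172) = 0.99983.
1 − cos²(π/172) = sin²(π/172) ⇒ √(1−ρ_J²) = sin(π/172) = 0.018264.
Then 2/(1+√(1−ρ_J²)) = 2/(1+0.018264); ω* = 2/1.018264 = 1.96413.
ρ(B_{ω*}) = ω*−1 = 0.96413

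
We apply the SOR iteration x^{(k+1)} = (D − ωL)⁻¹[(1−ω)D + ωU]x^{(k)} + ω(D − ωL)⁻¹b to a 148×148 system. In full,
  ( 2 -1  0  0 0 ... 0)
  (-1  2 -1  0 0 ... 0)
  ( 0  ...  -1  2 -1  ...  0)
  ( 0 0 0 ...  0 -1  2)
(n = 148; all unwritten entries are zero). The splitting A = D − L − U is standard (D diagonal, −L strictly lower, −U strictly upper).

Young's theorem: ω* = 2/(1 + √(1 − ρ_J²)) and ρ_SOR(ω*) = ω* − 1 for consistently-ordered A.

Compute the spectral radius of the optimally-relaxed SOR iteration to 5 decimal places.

[ρ_J] n=148: ρ(B_J) = cos(π/(n+1)) = cos(π/149) = 0.99978.
root = sin(π/149) = 0.021083  (since 1−cos² = sin²).
Young: ω* = 2/(1+√(1−ρ_J²)) = 2/(1+0.021083) = 2/1.021083 = 1.95870.
ρ_SOR = ω* − 1 = 1.95870 − 1 = 0.95870.

ρ_SOR = 0.95870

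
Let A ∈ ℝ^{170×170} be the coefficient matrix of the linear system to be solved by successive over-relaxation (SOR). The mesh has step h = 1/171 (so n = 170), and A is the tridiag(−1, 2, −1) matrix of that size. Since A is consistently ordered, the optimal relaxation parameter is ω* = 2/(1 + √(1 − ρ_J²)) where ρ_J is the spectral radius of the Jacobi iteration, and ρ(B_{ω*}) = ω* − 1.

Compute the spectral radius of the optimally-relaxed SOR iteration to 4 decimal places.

ρ_SOR = 0.9639

[ρ_J] n=170: ρ(B_J) = cos(π/(n+1)) = cos(π/171) = 0.9998.
√(1 − cos²(π/171)) = sin(π/171) ≈ 0.01837.
Then 2/(1+√(1−ρ_J²)) = 2/(1+0.01837); ω* = 2/1.01837 = 1.9639.
At ω = 1.9639 every |λ(B_ω)| = ω−1, so ρ_SOR = 0.9639.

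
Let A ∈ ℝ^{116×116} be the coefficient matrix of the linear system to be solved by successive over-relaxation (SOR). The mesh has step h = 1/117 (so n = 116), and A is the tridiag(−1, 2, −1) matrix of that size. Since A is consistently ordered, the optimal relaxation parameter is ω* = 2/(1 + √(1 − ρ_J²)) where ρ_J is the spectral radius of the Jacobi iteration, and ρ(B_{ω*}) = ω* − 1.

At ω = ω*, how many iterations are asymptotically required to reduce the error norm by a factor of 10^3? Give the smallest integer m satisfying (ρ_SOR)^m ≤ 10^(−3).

m = 129

ρ_J = max_k |cos(kπ/117)| = cos(π/117) = 0.9996395
√(1−ρ_J²) = |sin(π/117)| = 0.0268480
Young: ω* = 2/(1+√(1−ρ_J²)) = 2/(1+0.0268480) = 2/1.0268480 = 1.9477079.
and ρ(B_{ω*}) = 1.9477079 − 1 = 0.9477079.
3·ln10 = 6.90776; −ln(0.9477079) = 0.0537089; m = ⌈6.90776/0.0537089⌉ = ⌈128.615⌉ = 129.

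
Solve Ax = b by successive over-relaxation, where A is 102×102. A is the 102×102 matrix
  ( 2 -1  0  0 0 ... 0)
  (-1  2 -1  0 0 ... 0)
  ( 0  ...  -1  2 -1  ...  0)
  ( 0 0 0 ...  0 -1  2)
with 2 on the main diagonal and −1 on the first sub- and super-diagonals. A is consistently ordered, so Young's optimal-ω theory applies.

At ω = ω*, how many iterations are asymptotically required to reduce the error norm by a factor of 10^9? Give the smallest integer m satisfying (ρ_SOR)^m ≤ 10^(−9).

B_J for the 102×102 system has eigenvalues cos(kπ/103); ρ_J = cos(π/103) = 0.9995349.
1 − cos²(π/103) = sin²(π/103) ⇒ √(1−ρ_J²) = sin(π/103) = 0.0304962.
ω* = 2 / (1 + 0.0304962) = 2 / 1.0304962 ≈ 1.9408126.
Hence ρ(B_{ω*}) = 1.9408126 − 1 = 0.9408126.
For 9 digits: m = 9·ln10 / (−ln 0.9408126) = 20.7233/0.0610113 = 339.663; round up → m = 340.

m = 340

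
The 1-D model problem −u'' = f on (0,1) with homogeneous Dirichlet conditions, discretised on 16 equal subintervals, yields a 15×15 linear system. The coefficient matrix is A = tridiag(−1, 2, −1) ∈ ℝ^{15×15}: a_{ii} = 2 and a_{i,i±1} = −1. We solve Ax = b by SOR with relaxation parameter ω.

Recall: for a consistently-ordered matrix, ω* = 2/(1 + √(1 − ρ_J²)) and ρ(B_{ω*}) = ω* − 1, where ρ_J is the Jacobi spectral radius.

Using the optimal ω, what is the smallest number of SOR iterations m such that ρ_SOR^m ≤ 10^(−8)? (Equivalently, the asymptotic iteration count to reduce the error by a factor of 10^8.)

m = 47

[ρ_J] n=15: ρ(B_J) = cos(π/(n+1)) = cos(π/16) = 0.9807853.
√(1−ρ_J²) = |sin(π/16)| = 0.1950903
ω* = 2/(1 + 0.1950903) = 2/1.1950903 = 1.6735137.
At ω = 1.6735137 every |λ(B_ω)| = ω−1, so ρ_SOR = 0.6735137.
For 8 digits: m = 8·ln10 / (−ln 0.6735137) = 18.4207/0.395247 = 46.606; round up → m = 47.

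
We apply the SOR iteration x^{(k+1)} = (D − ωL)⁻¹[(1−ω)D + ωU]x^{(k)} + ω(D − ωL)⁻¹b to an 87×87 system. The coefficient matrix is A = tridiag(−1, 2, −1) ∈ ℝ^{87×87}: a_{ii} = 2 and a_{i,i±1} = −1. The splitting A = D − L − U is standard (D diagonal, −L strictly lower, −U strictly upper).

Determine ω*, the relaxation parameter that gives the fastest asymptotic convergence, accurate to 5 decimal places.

ω* = 1.93108

With n=87, ρ(Jacobi) = cos(π/88) = 0.99936.
√(1 − cos²(π/88)) = sin(π/88) ≈ 0.035692.
ω* = 2/(1+0.035692) = 1.93108
ρ_SOR = ω* − 1 ≈ 0.93108.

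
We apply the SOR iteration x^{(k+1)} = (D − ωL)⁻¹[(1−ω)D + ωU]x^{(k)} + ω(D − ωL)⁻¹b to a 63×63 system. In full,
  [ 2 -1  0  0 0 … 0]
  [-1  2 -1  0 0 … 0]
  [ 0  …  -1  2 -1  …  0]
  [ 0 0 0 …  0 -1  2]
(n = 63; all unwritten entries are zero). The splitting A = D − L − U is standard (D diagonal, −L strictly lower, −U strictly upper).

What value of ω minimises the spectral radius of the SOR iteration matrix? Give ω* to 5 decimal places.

B_J for the 63×63 system has eigenvalues cos(kπ/64); ρ_J = cos(π/64) = 0.99880.
1 − cos²(π/64) = sin²(π/64) ⇒ √(1−ρ_J²) = sin(π/64) = 0.049068.
ω* = 2 / (1 + 0.049068) = 2 / 1.049068 ≈ 1.90645.
ρ_SOR = ω* − 1 ≈ 0.90645.

ω* = 1.90645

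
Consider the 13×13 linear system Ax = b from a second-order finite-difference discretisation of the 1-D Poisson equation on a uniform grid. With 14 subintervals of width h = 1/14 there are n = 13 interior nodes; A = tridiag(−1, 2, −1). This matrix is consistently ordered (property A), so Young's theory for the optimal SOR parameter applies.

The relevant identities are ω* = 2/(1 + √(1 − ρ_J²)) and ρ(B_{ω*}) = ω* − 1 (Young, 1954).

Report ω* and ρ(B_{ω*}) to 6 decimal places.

ω* = 1.635964, ρ_SOR = 0.635964

½·tridiag(1,0,1) at n=13: λ_k = cos(kπ/14); max |λ| at k=1 ⇒ ρ_J = cos(π/14) ≈ 0.974928.
√(1−ρ_J²) simplifies to sin(π/14) = 0.2225209.
ω* = 2/(1+0.2225209) = 1.635964
ρ_SOR = ω* − 1 = 1.635964 − 1 = 0.635964.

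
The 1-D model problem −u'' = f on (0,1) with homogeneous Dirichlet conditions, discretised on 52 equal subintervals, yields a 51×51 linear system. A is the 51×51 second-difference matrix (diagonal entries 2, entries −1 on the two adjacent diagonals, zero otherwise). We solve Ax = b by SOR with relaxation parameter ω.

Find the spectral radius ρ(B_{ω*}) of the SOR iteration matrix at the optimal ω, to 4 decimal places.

ρ_SOR = 0.8861

spectrum of D⁻¹(L+U) = {cos(kπ/52) : 1≤k≤51}; ρ_J = cos(π/52) = 0.9982.
√(1−ρ_J²) simplifies to sin(π/52) = 0.06038.
Young: ω* = 2/(1+√(1−ρ_J²)) = 2/(1+0.06038) = 2/1.06038 = 1.8861.
[ρ_SOR] ω* − 1 = 0.8861.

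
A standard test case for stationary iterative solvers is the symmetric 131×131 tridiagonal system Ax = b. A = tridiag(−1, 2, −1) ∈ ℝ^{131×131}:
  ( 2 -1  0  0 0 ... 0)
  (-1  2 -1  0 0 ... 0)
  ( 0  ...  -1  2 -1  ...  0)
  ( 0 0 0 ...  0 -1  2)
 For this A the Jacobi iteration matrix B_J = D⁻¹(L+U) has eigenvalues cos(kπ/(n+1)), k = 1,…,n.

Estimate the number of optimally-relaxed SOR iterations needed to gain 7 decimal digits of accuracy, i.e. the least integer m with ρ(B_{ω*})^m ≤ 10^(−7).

[ρ_J] n=131: ρ(B_J) = cos(π/(n+1)) = cos(π/132) = 0.9997168.
root = sin(π/132) = 0.0237977  (since 1−cos² = sin²).
[ω*] 2 ÷ (1 + 0.0237977) = 2 ÷ 1.0237977 = 1.9535109.
[ρ_SOR] ω* − 1 = 0.9535109.
m ≥ 7·ln10 / (−ln 0.9535109) = 338.584; smallest integer m = 339.

m = 339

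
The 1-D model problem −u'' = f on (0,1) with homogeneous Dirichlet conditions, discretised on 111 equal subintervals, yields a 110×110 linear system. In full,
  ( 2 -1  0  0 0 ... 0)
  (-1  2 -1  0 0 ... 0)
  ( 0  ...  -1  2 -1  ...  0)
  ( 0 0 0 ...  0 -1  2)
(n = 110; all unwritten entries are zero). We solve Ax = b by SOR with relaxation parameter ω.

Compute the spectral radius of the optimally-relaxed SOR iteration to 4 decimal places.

ρ_SOR = 0.9450

B_J for the 110×110 system has eigenvalues cos(kπ/111); ρ_J = cos(π/111) = 0.9996.
1 − cos²(π/111) = sin²(π/111) ⇒ √(1−ρ_J²) = sin(π/111) = 0.02830.
So ω* = 2/1.02830 = 1.9450 (Young).
and ρ(B_{ω*}) = 1.9450 − 1 = 0.9450.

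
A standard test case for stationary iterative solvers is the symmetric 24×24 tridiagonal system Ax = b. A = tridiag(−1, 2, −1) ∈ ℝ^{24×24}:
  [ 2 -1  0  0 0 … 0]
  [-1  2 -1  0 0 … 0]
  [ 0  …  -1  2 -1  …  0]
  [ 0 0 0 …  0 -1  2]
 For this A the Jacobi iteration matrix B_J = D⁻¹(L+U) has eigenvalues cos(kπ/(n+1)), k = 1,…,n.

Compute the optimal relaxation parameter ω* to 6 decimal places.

ω* = 1.777251

[ρ_J] n=24: ρ(B_J) = cos(π/(n+1)) = cos(π/25) = 0.992115.
√(1−ρ_J²) = |sin(π/25)| = 0.1253332
ω* = 2/(1+0.1253332) = 1.777251
Hence ρ(B_{ω*}) = 1.777251 − 1 = 0.777251.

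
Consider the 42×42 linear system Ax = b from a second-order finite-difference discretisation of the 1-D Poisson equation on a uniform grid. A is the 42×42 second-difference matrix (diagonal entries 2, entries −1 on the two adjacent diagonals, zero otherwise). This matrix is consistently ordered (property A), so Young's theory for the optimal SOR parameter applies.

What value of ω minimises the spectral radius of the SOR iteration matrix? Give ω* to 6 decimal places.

ω* = 1.863941

B_J for the 42×42 system has eigenvalues cos(kπ/43); ρ_J = cos(π/43) = 0.997332.
root = sin(π/43) = 0.0729953  (since 1−cos² = sin²).
So ω* = 2/1.0729953 = 1.863941 (Young).
ρ(B_{ω*}) = ω*−1 = 0.863941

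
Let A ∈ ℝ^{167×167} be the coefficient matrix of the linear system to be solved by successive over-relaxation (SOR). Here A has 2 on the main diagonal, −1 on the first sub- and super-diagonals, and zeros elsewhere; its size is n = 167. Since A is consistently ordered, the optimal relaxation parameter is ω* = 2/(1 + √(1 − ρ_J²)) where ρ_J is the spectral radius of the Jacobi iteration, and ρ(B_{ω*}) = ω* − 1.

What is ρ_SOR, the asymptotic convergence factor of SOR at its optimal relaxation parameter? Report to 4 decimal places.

ρ_J = max_k |cos(kπ/168)| = cos(π/168) = 0.9998
√(1 − cos²(π/168)) = sin(π/168) ≈ 0.01870.
So ω* = 2/1.01870 = 1.9633 (Young).
ρ_SOR = ω* − 1 ≈ 0.9633.

ρ_SOR = 0.9633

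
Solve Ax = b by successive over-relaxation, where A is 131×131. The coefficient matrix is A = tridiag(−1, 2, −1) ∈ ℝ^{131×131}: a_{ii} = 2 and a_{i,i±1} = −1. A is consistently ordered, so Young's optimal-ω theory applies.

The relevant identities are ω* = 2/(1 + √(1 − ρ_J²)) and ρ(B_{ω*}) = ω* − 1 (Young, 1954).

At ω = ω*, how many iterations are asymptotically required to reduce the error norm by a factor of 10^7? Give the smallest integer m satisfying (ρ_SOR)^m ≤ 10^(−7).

With n=131, ρ(Jacobi) = cos(π/132) = 0.9997168.
1 − cos²(π/132) = sin²(π/132) ⇒ √(1−ρ_J²) = sin(π/132) = 0.0237977.
ω* = 2/(1+0.0237977) = 1.9535109
ρ(B_{ω*}) = ω*−1 = 0.9535109
(0.9535109)^m ≤ 10^{−7}  ⇒  m·ln(0.9535109) ≤ −7·ln10  ⇒  m ≥ 338.584  ⇒  m = 339

m = 339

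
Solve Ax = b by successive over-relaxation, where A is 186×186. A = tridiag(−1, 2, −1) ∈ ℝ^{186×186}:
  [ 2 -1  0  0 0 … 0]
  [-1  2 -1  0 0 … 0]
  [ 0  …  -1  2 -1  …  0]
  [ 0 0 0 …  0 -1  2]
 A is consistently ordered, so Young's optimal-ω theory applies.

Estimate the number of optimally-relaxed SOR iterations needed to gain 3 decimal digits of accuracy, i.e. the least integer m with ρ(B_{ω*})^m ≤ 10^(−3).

With n=186, ρ(Jacobi) = cos(π/187) = 0.9998589.
1 − cos²(π/187) = sin²(π/187) ⇒ √(1−ρ_J²) = sin(π/187) = 0.0167992.
[ω*] 2 ÷ (1 + 0.0167992) = 2 ÷ 1.0167992 = 1.9669567.
ρ_SOR = ω* − 1 = 1.9669567 − 1 = 0.9669567.
Need (0.9669567)^m ≤ 10^(−3): m ≥ 3·ln10/|ln 0.9669567| = 6.90776/0.0336016 = 205.578 ⇒ m = 206.

m = 206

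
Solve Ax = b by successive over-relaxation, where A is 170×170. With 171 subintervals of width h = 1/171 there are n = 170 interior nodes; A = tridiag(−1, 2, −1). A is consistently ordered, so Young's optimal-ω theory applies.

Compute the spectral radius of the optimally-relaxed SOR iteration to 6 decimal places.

B_J for the 170×170 system has eigenvalues cos(kπ/171); ρ_J = cos(π/171) = 0.999831.
root = sin(π/171) = 0.0183709  (since 1−cos² = sin²).
Then 2/(1+√(1−ρ_J²)) = 2/(1+0.0183709); ω* = 2/1.0183709 = 1.963921.
and ρ(B_{ω*}) = 1.963921 − 1 = 0.963921.

ρ_SOR = 0.963921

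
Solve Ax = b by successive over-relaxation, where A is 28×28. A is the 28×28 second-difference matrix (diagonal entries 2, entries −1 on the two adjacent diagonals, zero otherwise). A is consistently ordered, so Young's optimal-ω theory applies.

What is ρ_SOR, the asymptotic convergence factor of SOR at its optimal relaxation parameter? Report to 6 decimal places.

B_J for the 28×28 system has eigenvalues cos(kπ/29); ρ_J = cos(π/29) = 0.994138.
1 − cos²(π/29) = sin²(π/29) ⇒ √(1−ρ_J²) = sin(π/29) = 0.1081190.
ω* = 2/(1 + 0.1081190) = 2/1.1081190 = 1.804860.
and ρ(B_{ω*}) = 1.804860 − 1 = 0.804860.

ρ_SOR = 0.804860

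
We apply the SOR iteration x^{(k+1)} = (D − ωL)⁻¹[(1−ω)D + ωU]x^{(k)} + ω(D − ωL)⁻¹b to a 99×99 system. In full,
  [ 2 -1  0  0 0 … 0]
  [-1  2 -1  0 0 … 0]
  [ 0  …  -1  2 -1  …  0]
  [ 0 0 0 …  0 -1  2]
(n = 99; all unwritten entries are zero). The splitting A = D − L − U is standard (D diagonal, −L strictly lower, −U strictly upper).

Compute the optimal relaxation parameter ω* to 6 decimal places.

B_J for the 99×99 system has eigenvalues cos(kπ/100); ρ_J = cos(π/100) = 0.999507.
√(1 − cos²(π/100)) = sin(π/100) ≈ 0.0314108.
[ω*] 2 ÷ (1 + 0.0314108) = 2 ÷ 1.0314108 = 1.939092.
At ω = 1.939092 every |λ(B_ω)| = ω−1, so ρ_SOR = 0.939092.

ω* = 1.939092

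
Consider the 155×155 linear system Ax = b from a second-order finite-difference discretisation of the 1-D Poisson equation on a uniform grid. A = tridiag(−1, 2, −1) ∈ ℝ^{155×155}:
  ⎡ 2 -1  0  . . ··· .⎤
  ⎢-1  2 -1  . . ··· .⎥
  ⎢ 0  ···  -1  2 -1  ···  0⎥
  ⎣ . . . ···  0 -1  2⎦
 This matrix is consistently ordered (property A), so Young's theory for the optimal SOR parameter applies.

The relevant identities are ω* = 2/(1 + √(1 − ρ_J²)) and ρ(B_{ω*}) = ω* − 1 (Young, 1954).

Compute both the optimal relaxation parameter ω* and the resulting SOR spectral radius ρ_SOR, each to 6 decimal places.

ω* = 1.960521, ρ_SOR = 0.960521

ρ_J = max_k |cos(kπ/156)| = cos(π/156) = 0.999797
√(1 − cos²(π/156)) = sin(π/156) ≈ 0.0201371.
So ω* = 2/1.0201371 = 1.960521 (Young).
[ρ_SOR] ω* − 1 = 0.960521.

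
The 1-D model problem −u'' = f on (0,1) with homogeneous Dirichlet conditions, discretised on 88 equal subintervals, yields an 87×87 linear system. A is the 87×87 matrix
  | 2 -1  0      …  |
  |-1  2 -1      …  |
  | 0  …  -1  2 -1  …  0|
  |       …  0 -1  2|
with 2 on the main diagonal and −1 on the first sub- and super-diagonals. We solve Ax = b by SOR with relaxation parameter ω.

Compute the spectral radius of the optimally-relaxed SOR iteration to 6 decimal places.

ρ_SOR = 0.931075

B_J for the 87×87 system has eigenvalues cos(kπ/88); ρ_J = cos(π/88) = 0.999363.
1 − cos²(π/88) = sin²(π/88) ⇒ √(1−ρ_J²) = sin(π/88) = 0.0356923.
[ω*] 2 ÷ (1 + 0.0356923) = 2 ÷ 1.0356923 = 1.931075.
At ω = 1.931075 every |λ(B_ω)| = ω−1, so ρ_SOR = 0.931075.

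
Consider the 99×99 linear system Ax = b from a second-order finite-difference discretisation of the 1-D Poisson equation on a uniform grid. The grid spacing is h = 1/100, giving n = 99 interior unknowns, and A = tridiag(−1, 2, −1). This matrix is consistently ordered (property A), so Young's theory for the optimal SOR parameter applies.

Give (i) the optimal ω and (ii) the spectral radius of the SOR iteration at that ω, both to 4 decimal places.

[ρ_J] n=99: ρ(B_J) = cos(π/(n+1)) = cos(π/100) = 0.9995.
root = sin(π/100) = 0.03141  (since 1−cos² = sin²).
ω* = 2/(1+0.03141) = 1.9391
and ρ(B_{ω*}) = 1.9391 − 1 = 0.9391.

ω* = 1.9391, ρ_SOR = 0.9391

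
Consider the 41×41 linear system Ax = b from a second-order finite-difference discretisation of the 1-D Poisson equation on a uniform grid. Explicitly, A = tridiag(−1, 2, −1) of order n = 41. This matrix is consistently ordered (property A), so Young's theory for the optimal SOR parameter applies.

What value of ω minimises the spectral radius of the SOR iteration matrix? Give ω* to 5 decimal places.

spectrum of D⁻¹(L+U) = {cos(kπ/42) : 1≤k≤41}; ρ_J = cos(π/42) = 0.99720.
√(1 − cos²(π/42)) = sin(π/42) ≈ 0.074730.
[ω*] 2 ÷ (1 + 0.074730) = 2 ÷ 1.074730 = 1.86093.
ρ_SOR = ω* − 1 ≈ 0.86093.

ω* = 1.86093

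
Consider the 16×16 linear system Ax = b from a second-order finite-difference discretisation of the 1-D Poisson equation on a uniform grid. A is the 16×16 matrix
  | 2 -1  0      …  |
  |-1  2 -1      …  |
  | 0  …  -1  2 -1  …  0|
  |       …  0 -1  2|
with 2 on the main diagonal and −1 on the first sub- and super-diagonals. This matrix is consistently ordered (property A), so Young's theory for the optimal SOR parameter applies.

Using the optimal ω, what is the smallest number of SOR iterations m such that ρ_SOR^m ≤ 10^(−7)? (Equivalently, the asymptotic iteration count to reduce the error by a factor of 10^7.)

½·tridiag(1,0,1) at n=16: λ_k = cos(kπ/17); max |λ| at k=1 ⇒ ρ_J = cos(π/17) ≈ 0.9829731.
√(1−ρ_J²) simplifies to sin(π/17) = 0.1837495.
Then 2/(1+√(1−ρ_J²)) = 2/(1+0.1837495); ω* = 2/1.1837495 = 1.6895466.
ρ_SOR = ω* − 1 ≈ 0.6895466.
For 7 digits: m = 7·ln10 / (−ln 0.6895466) = 16.1181/0.371721 = 43.361; round up → m = 44.

m = 44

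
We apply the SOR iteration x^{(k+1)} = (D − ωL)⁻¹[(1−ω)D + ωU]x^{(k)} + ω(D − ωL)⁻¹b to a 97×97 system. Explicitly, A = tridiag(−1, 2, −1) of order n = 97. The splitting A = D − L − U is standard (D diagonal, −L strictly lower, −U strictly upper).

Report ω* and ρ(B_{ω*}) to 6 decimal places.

ω* = 1.937888, ρ_SOR = 0.937888

spectrum of D⁻¹(L+U) = {cos(kπ/98) : 1≤k≤97}; ρ_J = cos(π/98) = 0.999486.
root = sin(π/98) = 0.0320516  (since 1−cos² = sin²).
Young: ω* = 2/(1+√(1−ρ_J²)) = 2/(1+0.0320516) = 2/1.0320516 = 1.937888.
Hence ρ(B_{ω*}) = 1.937888 − 1 = 0.937888.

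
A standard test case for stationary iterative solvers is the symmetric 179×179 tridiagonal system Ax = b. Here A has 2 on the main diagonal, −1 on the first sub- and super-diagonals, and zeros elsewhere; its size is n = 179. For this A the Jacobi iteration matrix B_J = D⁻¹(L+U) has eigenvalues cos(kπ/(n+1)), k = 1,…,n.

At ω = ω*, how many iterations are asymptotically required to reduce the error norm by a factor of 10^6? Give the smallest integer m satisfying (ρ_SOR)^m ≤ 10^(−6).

n=179: λ(B_J) = 1 − λ(A)/2 = cos(kπ/180); k=1 gives ρ_J = 0.9998477.
root = sin(π/180) = 0.0174524  (since 1−cos² = sin²).
Then 2/(1+√(1−ρ_J²)) = 2/(1+0.0174524); ω* = 2/1.0174524 = 1.9656939.
ρ(B_{ω*}) = ω*−1 = 0.9656939
ρ_SOR^m ≤ 10^(−6) ⇔ m ≥ 6·ln10/(−ln 0.9656939) = 13.8155/0.0349084 = 395.764; m = ⌈395.764⌉ = 396.

m = 396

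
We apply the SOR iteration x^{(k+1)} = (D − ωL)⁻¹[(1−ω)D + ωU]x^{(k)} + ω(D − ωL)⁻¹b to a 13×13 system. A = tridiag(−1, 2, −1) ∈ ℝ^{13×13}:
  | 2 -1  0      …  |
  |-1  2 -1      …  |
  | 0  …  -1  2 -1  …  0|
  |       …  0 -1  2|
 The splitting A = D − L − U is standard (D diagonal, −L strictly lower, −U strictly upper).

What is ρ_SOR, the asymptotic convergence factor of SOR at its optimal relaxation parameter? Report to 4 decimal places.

ρ_SOR = 0.6360

[ρ_J] n=13: ρ(B_J) = cos(π/(n+1)) = cos(π/14) = 0.9749.
root = sin(π/14) = 0.22252  (since 1−cos² = sin²).
Then 2/(1+√(1−ρ_J²)) = 2/(1+0.22252); ω* = 2/1.22252 = 1.6360.
ρ_SOR = ω* − 1 ≈ 0.6360.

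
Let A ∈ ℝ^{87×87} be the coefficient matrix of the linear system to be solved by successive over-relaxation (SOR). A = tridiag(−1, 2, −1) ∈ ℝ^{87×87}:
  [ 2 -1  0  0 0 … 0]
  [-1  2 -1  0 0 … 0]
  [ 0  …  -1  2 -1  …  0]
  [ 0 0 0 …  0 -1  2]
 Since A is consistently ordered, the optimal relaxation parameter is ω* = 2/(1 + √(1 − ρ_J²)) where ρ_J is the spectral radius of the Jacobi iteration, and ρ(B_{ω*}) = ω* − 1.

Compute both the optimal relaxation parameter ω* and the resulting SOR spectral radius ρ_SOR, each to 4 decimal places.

½·tridiag(1,0,1) at n=87: λ_k = cos(kπ/88); max |λ| at k=1 ⇒ ρ_J = cos(π/88) ≈ 0.9994.
√(1−ρ_J²) simplifies to sin(π/88) = 0.03569.
Young: ω* = 2/(1+√(1−ρ_J²)) = 2/(1+0.03569) = 2/1.03569 = 1.9311.
ρ(B_{ω*}) = ω*−1 = 0.9311

ω* = 1.9311, ρ_SOR = 0.9311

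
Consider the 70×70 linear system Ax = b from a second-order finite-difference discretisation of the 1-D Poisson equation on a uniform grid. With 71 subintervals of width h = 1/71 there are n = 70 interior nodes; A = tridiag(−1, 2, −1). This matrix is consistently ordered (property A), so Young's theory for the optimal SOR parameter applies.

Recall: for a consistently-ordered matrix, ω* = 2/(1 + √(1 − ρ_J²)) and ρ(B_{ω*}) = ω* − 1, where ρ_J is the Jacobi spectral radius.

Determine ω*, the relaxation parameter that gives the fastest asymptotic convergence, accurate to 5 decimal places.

n=70: λ(B_J) = 1 − λ(A)/2 = cos(kπ/71); k=1 gives ρ_J = 0.99902.
√(1−ρ_J²) = |sin(π/71)| = 0.044233
So ω* = 2/1.044233 = 1.91528 (Young).
At ω = 1.91528 every |λ(B_ω)| = ω−1, so ρ_SOR = 0.91528.

ω* = 1.91528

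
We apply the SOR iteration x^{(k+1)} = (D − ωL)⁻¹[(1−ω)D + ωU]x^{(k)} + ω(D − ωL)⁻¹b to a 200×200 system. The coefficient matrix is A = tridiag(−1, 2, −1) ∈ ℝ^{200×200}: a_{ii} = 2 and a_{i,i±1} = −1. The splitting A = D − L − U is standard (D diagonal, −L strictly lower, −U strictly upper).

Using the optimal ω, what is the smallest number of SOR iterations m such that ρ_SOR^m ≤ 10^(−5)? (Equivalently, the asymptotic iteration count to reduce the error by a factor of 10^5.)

With n=200, ρ(Jacobi) = cos(π/201) = 0.9998779.
√(1 − cos²(π/201)) = sin(π/201) ≈ 0.0156292.
[ω*] 2 ÷ (1 + 0.0156292) = 2 ÷ 1.0156292 = 1.9692226.
Hence ρ(B_{ω*}) = 1.9692226 − 1 = 0.9692226.
m ≥ 5·ln10 / (−ln 0.9692226) = 368.283; smallest integer m = 369.

m = 369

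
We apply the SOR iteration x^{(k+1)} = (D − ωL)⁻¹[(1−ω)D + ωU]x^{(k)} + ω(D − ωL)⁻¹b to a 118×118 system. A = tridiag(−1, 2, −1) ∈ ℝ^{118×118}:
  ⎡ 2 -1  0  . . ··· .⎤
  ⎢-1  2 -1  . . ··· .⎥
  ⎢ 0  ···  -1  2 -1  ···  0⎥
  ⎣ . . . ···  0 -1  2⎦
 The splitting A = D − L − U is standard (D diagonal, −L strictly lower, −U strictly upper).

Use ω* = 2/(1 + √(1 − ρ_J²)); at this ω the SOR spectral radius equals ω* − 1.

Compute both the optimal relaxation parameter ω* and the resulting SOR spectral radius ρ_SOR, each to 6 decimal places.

ω* = 1.948564, ρ_SOR = 0.948564

spectrum of D⁻¹(L+U) = {cos(kπ/119) : 1≤k≤118}; ρ_J = cos(π/119) = 0.999652.
√(1−ρ_J²) = |sin(π/119)| = 0.0263969
ω* = 2/(1 + 0.0263969) = 2/1.0263969 = 1.948564.
ρ_SOR = ω* − 1 = 1.948564 − 1 = 0.948564.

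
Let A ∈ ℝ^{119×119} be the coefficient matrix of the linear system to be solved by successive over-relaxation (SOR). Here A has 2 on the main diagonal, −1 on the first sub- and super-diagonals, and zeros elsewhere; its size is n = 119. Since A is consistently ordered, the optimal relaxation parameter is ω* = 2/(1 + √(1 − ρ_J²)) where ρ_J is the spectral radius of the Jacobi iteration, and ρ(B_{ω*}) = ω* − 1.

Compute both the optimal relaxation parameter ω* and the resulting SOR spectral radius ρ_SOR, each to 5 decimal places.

ω* = 1.94898, ρ_SOR = 0.94898

With n=119, ρ(Jacobi) = cos(π/120) = 0.99966.
1 − cos²(π/120) = sin²(π/120) ⇒ √(1−ρ_J²) = sin(π/120) = 0.026177.
[ω*] 2 ÷ (1 + 0.026177) = 2 ÷ 1.026177 = 1.94898.
At ω = 1.94898 every |λ(B_ω)| = ω−1, so ρ_SOR = 0.94898.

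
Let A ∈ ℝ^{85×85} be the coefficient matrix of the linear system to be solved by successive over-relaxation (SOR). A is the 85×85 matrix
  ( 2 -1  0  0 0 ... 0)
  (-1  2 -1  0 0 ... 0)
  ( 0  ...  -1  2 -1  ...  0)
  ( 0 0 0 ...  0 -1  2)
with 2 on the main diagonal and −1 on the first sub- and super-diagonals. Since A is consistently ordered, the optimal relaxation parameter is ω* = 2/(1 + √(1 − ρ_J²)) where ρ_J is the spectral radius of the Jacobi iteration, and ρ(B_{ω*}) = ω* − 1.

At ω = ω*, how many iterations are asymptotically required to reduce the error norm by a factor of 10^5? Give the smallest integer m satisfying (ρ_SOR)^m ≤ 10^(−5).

m = 158

n=85: λ(B_J) = 1 − λ(A)/2 = cos(kπ/86); k=1 gives ρ_J = 0.9993328.
root = sin(π/86) = 0.0365220  (since 1−cos² = sin²).
So ω* = 2/1.0365220 = 1.9295297 (Young).
and ρ(B_{ω*}) = 1.9295297 − 1 = 0.9295297.
(0.9295297)^m ≤ 10^{−5}  ⇒  m·ln(0.9295297) ≤ −5·ln10  ⇒  m ≥ 157.546  ⇒  m = 158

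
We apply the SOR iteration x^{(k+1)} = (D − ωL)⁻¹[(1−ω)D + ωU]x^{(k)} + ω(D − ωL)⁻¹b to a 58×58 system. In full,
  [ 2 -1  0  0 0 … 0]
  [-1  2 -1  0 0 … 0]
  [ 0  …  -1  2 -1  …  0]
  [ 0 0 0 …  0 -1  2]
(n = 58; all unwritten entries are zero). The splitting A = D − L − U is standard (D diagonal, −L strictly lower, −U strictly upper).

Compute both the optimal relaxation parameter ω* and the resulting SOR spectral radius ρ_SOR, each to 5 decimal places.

B_J for the 58×58 system has eigenvalues cos(kπ/59); ρ_J = cos(π/59) = 0.99858.
√(1 − cos²(π/59)) = sin(π/59) ≈ 0.053222.
ω* = 2/(1+0.053222) = 1.89893
At ω = 1.89893 every |λ(B_ω)| = ω−1, so ρ_SOR = 0.89893.

ω* = 1.89893, ρ_SOR = 0.89893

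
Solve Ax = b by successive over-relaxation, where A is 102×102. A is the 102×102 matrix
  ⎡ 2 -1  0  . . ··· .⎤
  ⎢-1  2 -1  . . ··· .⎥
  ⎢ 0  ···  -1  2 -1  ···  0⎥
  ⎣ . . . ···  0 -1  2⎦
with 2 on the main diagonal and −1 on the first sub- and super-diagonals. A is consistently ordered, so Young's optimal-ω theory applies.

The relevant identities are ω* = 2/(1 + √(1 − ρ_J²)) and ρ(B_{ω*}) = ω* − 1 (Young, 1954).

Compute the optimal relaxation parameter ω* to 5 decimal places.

n=102: λ(B_J) = 1 − λ(A)/2 = cos(kπ/103); k=1 gives ρ_J = 0.99953.
√(1−ρ_J²) = |sin(π/103)| = 0.030496
Then 2/(1+√(1−ρ_J²)) = 2/(1+0.030496); ω* = 2/1.030496 = 1.94081.
Hence ρ(B_{ω*}) = 1.94081 − 1 = 0.94081.

ω* = 1.94081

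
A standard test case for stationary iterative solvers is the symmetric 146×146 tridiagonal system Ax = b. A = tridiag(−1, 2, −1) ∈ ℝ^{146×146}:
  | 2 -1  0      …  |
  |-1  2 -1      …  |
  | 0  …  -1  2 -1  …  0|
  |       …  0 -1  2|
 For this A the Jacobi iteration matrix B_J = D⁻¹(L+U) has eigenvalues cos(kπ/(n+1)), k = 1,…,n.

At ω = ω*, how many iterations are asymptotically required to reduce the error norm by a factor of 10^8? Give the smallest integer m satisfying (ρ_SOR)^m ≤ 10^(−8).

m = 431

B_J for the 146×146 system has eigenvalues cos(kπ/147); ρ_J = cos(π/147) = 0.9997716.
√(1 − cos²(π/147)) = sin(π/147) ≈ 0.0213698.
ω* = 2 / (1 + 0.0213698) = 2 / 1.0213698 ≈ 1.9581546.
ρ_SOR = ω* − 1 ≈ 0.9581546.
ρ_SOR^m ≤ 10^(−8) ⇔ m ≥ 8·ln10/(−ln 0.9581546) = 18.4207/0.0427461 = 430.933; m = ⌈430.933⌉ = 431.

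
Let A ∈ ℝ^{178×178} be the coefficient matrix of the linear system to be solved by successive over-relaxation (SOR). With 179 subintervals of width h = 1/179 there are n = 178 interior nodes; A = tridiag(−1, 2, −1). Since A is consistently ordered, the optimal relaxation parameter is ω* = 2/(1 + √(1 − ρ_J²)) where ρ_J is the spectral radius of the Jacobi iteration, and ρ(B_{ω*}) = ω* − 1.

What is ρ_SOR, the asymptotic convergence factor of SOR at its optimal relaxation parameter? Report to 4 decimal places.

[ρ_J] n=178: ρ(B_J) = cos(π/(n+1)) = cos(π/179) = 0.9998.
√(1−ρ_J²) simplifies to sin(π/179) = 0.01755.
Young: ω* = 2/(1+√(1−ρ_J²)) = 2/(1+0.01755) = 2/1.01755 = 1.9655.
ρ(B_{ω*}) = ω*−1 = 0.9655

ρ_SOR = 0.9655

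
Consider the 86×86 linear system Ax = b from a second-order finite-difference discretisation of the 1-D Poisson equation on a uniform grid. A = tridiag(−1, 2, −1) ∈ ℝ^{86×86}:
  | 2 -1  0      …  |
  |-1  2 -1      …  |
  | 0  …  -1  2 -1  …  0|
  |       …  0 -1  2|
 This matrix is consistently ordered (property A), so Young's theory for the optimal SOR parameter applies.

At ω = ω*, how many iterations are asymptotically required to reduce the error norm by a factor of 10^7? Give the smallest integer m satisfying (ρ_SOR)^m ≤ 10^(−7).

m = 224

[ρ_J] n=86: ρ(B_J) = cos(π/(n+1)) = cos(π/87) = 0.9993481.
√(1−ρ_J²) = |sin(π/87)| = 0.0361024
ω* = 2 / (1 + 0.0361024) = 2 / 1.0361024 ≈ 1.9303111.
[ρ_SOR] ω* − 1 = 0.9303111.
(0.9303111)^m ≤ 10^{−7}  ⇒  m·ln(0.9303111) ≤ −7·ln10  ⇒  m ≥ 223.131  ⇒  m = 224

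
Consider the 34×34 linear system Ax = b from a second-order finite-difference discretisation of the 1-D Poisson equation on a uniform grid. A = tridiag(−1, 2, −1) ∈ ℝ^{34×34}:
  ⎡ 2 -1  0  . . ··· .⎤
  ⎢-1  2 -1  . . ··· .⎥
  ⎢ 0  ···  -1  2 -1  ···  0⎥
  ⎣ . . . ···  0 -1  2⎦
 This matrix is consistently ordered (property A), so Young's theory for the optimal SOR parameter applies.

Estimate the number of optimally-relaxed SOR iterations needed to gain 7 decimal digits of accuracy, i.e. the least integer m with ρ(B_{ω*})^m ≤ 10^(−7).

½·tridiag(1,0,1) at n=34: λ_k = cos(kπ/35); max |λ| at k=1 ⇒ ρ_J = cos(π/35) ≈ 0.9959743.
√(1 − cos²(π/35)) = sin(π/35) ≈ 0.0896393.
[ω*] 2 ÷ (1 + 0.0896393) = 2 ÷ 1.0896393 = 1.8354698.
At ω = 1.8354698 every |λ(B_ω)| = ω−1, so ρ_SOR = 0.8354698.
For 7 digits: m = 7·ln10 / (−ln 0.8354698) = 16.1181/0.179761 = 89.664; round up → m = 90.

m = 90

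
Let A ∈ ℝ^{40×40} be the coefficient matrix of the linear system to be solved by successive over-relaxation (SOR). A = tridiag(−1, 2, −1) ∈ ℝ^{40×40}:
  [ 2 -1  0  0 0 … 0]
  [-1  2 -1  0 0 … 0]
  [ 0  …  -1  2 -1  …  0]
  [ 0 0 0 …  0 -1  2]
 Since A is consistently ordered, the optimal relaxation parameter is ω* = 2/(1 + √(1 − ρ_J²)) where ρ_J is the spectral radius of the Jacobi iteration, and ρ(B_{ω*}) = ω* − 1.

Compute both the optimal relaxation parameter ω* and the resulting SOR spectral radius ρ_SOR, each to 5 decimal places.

spectrum of D⁻¹(L+U) = {cos(kπ/41) : 1≤k≤40}; ρ_J = cos(π/41) = 0.99707.
root = sin(π/41) = 0.076549  (since 1−cos² = sin²).
ω* = 2/(1+0.076549) = 1.85779
At ω = 1.85779 every |λ(B_ω)| = ω−1, so ρ_SOR = 0.85779.

ω* = 1.85779, ρ_SOR = 0.85779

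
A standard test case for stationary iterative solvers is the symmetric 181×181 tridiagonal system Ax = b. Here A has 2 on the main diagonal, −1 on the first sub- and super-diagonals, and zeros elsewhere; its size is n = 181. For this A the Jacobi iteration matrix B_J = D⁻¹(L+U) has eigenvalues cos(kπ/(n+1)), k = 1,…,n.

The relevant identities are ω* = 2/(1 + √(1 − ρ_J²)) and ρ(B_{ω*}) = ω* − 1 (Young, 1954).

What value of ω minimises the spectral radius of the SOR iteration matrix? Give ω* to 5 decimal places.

B_J for the 181×181 system has eigenvalues cos(kπ/182); ρ_J = cos(π/182) = 0.99985.
√(1−ρ_J²) simplifies to sin(π/182) = 0.017261.
ω* = 2 / (1 + 0.017261) = 2 / 1.017261 ≈ 1.96606.
Hence ρ(B_{ω*}) = 1.96606 − 1 = 0.96606.

ω* = 1.96606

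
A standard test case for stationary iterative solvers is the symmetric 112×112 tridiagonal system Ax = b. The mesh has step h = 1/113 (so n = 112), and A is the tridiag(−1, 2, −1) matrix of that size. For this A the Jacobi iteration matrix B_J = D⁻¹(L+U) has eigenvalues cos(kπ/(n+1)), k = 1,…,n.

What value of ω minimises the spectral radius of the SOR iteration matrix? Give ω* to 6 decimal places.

spectrum of D⁻¹(L+U) = {cos(kπ/113) : 1≤k≤112}; ρ_J = cos(π/113) = 0.999614.
√(1 − cos²(π/113)) = sin(π/113) ≈ 0.0277981.
ω* = 2/(1+0.0277981) = 1.945907
ρ_SOR = ω* − 1 = 1.945907 − 1 = 0.945907.

ω* = 1.945907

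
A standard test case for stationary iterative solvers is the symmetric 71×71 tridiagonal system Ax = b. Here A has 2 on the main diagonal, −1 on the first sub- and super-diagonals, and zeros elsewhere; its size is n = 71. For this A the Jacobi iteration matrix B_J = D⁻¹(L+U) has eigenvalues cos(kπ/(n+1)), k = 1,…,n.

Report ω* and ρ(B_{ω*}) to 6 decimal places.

ρ_J = max_k |cos(kπ/72)| = cos(π/72) = 0.999048
√(1−ρ_J²) = |sin(π/72)| = 0.0436194
Then 2/(1+√(1−ρ_J²)) = 2/(1+0.0436194); ω* = 2/1.0436194 = 1.916407.
and ρ(B_{ω*}) = 1.916407 − 1 = 0.916407.

ω* = 1.916407, ρ_SOR = 0.916407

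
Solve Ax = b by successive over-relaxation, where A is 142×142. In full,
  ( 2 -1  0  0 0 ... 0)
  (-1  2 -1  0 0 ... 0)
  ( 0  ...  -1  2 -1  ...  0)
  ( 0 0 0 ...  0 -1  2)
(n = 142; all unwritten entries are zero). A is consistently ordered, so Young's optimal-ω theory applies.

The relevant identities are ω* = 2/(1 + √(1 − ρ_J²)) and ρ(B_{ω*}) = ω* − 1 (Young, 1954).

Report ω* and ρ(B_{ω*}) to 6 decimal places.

n=142: λ(B_J) = 1 − λ(A)/2 = cos(kπ/143); k=1 gives ρ_J = 0.999759.
root = sin(π/143) = 0.0219674  (since 1−cos² = sin²).
[ω*] 2 ÷ (1 + 0.0219674) = 2 ÷ 1.0219674 = 1.957010.
ρ(B_{ω*}) = ω*−1 = 0.957010

ω* = 1.957010, ρ_SOR = 0.957010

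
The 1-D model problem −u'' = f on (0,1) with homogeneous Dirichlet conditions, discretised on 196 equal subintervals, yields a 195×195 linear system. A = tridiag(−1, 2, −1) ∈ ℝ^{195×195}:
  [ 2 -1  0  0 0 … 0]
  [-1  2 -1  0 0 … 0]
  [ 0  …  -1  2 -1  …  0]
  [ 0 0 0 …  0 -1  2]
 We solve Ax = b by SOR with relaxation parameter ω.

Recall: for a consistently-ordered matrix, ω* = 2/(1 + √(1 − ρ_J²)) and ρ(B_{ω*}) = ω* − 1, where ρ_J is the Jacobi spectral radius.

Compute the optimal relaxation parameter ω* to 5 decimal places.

ω* = 1.96845

½·tridiag(1,0,1) at n=195: λ_k = cos(kπ/196); max |λ| at k=1 ⇒ ρ_J = cos(π/196) ≈ 0.99987.
√(1 − cos²(π/196)) = sin(π/196) ≈ 0.016028.
ω* = 2 / (1 + 0.016028) = 2 / 1.016028 ≈ 1.96845.
and ρ(B_{ω*}) = 1.96845 − 1 = 0.96845.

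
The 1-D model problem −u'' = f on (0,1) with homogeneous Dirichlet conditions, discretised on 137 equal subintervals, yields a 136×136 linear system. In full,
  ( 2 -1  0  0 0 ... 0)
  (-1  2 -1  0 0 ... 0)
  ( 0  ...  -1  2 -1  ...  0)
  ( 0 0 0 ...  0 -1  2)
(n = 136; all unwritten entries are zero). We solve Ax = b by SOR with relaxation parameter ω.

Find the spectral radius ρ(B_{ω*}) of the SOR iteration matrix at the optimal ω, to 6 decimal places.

ρ_SOR = 0.955169

½·tridiag(1,0,1) at n=136: λ_k = cos(kπ/137); max |λ| at k=1 ⇒ ρ_J = cos(π/137) ≈ 0.999737.
√(1−ρ_J²) = |sin(π/137)| = 0.0229293
ω* = 2/(1 + 0.0229293) = 2/1.0229293 = 1.955169.
Hence ρ(B_{ω*}) = 1.955169 − 1 = 0.955169.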